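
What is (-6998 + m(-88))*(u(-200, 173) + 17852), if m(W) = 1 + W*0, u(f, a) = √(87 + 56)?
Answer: -124910444 - 6997*√143 ≈ -1.2499e+8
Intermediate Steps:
u(f, a) = √143
m(W) = 1 (m(W) = 1 + 0 = 1)
(-6998 + m(-88))*(u(-200, 173) + 17852) = (-6998 + 1)*(√143 + 17852) = -6997*(17852 + √143) = -124910444 - 6997*√143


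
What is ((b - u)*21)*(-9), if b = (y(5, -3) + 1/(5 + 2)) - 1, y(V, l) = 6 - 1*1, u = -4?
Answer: -1539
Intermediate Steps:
y(V, l) = 5 (y(V, l) = 6 - 1 = 5)
b = 29/7 (b = (5 + 1/(5 + 2)) - 1 = (5 + 1/7) - 1 = (5 + ⅐) - 1 = 36/7 - 1 = 29/7 ≈ 4.1429)
((b - u)*21)*(-9) = ((29/7 - 1*(-4))*21)*(-9) = ((29/7 + 4)*21)*(-9) = ((57/7)*21)*(-9) = 171*(-9) = -1539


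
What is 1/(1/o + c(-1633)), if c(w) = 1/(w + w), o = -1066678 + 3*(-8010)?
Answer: -1781126164/546987 ≈ -3256.3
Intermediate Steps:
o = -1090708 (o = -1066678 - 24030 = -1090708)
c(w) = 1/(2*w)
1/(1/o + c(-1633)) = 1/(1/(-1090708) + (½)/(-1633)) = 1/(-1/1090708 + (½)*(-1/1633)) = 1/(-1/1090708 - 1/3266) = 1/(-546987/1781126164) = -1781126164/546987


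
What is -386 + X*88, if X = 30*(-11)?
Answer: -29426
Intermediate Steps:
X = -330
-386 + X*88 = -386 - 330*88 = -386 - 29040 = -29426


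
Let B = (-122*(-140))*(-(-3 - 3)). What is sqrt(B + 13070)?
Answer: 5*sqrt(4622) ≈ 339.93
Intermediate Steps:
B = 102480 (B = 17080*(-1*(-6)) = 17080*6 = 102480)
sqrt(B + 13070) = sqrt(102480 + 13070) = sqrt(115550) = 5*sqrt(4622)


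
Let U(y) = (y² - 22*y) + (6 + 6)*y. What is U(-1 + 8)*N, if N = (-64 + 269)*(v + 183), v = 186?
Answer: -1588545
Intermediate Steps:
N = 75645 (N = (-64 + 269)*(186 + 183) = 205*369 = 75645)
U(y) = y² - 10*y (U(y) = (y² - 22*y) + 12*y = y² - 10*y)
U(-1 + 8)*N = ((-1 + 8)*(-10 + (-1 + 8)))*75645 = (7*(-10 + 7))*75645 = (7*(-3))*75645 = -21*75645 = -1588545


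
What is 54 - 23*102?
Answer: -2292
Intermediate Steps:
54 - 23*102 = 54 - 2346 = -2292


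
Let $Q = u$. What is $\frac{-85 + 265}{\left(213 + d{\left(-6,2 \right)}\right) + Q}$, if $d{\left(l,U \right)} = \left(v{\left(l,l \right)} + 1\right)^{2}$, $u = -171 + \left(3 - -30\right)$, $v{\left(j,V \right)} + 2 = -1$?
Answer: $\frac{180}{79} \approx 2.2785$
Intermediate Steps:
$v{\left(j,V \right)} = -3$ ($v{\left(j,V \right)} = -2 - 1 = -3$)
$u = -138$ ($u = -171 + \left(3 + 30\right) = -171 + 33 = -138$)
$d{\left(l,U \right)} = 4$ ($d{\left(l,U \right)} = \left(-3 + 1\right)^{2} = \left(-2\right)^{2} = 4$)
$Q = -138$
$\frac{-85 + 265}{\left(213 + d{\left(-6,2 \right)}\right) + Q} = \frac{-85 + 265}{\left(213 + 4\right) - 138} = \frac{180}{217 - 138} = \frac{180}{79}$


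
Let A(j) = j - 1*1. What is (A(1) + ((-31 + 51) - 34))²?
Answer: 196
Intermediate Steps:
A(j) = -1 + j (A(j) = j - 1 = -1 + j)
(A(1) + ((-31 + 51) - 34))² = ((-1 + 1) + ((-31 + 51) - 34))² = (0 + (20 - 34))² = (0 - 14)² = (-14)² = 196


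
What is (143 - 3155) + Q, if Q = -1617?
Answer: -4629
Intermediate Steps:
(143 - 3155) + Q = (143 - 3155) - 1617 = -3012 - 1617 = -4629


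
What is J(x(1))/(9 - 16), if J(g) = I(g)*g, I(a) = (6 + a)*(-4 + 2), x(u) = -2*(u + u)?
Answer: -16/7 ≈ -2.2857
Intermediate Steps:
x(u) = -4*u
I(a) = -12 - 2*a (I(a) = (6 + a)*(-2) = -12 - 2*a)
J(g) = g*(-12 - 2*g) (J(g) = (-12 - 2*g)*g = g*(-12 - 2*g))
J(x(1))/(9 - 16) = (-2*(-4*1)*(6 - 4*1))/(9 - 16) = -2*(-4)*(6 - 4)/(-7) = -2*(-4)*2*(-1/7) = 16*(-1/7) = -16/7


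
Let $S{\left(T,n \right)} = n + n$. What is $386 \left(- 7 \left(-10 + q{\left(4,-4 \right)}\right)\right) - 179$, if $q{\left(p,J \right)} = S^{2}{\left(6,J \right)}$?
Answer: $-146087$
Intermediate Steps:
$S{\left(T,n \right)} = 2 n$
$q{\left(p,J \right)} = 4 J^{2}$ ($q{\left(p,J \right)} = \left(2 J\right)^{2} = 4 J^{2}$)
$386 \left(- 7 \left(-10 + q{\left(4,-4 \right)}\right)\right) - 179 = 386 \left(- 7 \left(-10 + 4 \left(-4\right)^{2}\right)\right) - 179 = 386 \left(- 7 \left(-10 + 4 \cdot 16\right)\right) - 179 = 386 \left(- 7 \left(-10 + 64\right)\right) - 179 = 386 \left(\left(-7\right) 54\right) - 179 = 386 \left(-378\right) - 179 = -145908 - 179 = -146087$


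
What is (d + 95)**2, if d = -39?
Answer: 3136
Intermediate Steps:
(d + 95)**2 = (-39 + 95)**2 = 56**2 = 3136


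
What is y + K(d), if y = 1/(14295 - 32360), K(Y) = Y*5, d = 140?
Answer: 12645499/18065 ≈ 700.00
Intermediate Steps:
K(Y) = 5*Y
y = -1/18065 (y = 1/(-18065) = -1/18065 ≈ -5.5356e-5)
y + K(d) = -1/18065 + 5*140 = -1/18065 + 700 = 12645499/18065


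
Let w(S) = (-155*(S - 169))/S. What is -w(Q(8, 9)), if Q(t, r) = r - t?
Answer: -26040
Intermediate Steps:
w(S) = (26195 - 155*S)/S (w(S) = (-155*(-169 + S))/S = (26195 - 155*S)/S)
-w(Q(8, 9)) = -(-155 + 26195/(9 - 1*8)) = -(-155 + 26195/(9 - 8)) = -(-155 + 26195/1) = -(-155 + 26195*1) = -(-155 + 26195) = -1*26040 = -26040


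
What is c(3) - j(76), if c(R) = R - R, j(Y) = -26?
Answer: 26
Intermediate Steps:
c(R) = 0
c(3) - j(76) = 0 - 1*(-26) = 0 + 26 = 26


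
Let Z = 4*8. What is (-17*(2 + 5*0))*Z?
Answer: -1088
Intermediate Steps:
Z = 32
(-17*(2 + 5*0))*Z = -17*(2 + 5*0)*32 = -17*(2 + 0)*32 = -17*2*32 = -34*32 = -1088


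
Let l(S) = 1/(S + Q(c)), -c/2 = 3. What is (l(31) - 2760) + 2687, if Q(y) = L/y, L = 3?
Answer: -4451/61 ≈ -72.967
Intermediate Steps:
c = -6 (c = -2*3 = -6)
Q(y) = 3/y
l(S) = 1/(-½ + S) (l(S) = 1/(S + 3/(-6)) = 1/(S + 3*(-⅙)) = 1/(S - ½) = 1/(-½ + S))
(l(31) - 2760) + 2687 = (2/(-1 + 2*31) - 2760) + 2687 = (2/(-1 + 62) - 2760) + 2687 = (2/61 - 2760) + 2687 = -168358/61 + 2687 = -4451/61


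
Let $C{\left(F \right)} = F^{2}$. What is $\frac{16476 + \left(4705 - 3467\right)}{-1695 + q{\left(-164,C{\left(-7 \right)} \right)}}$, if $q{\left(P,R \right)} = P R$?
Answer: $- \frac{17714}{9731} \approx -1.8204$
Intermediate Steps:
$\frac{16476 + \left(4705 - 3467\right)}{-1695 + q{\left(-164,C{\left(-7 \right)} \right)}} = \frac{16476 + \left(4705 - 3467\right)}{-1695 - 164 \left(-7\right)^{2}} = \frac{16476 + \left(4705 - 3467\right)}{-1695 - 8036} = \frac{16476 + 1238}{-1695 - 8036} = \frac{17714}{-9731} = 17714 \left(- \frac{1}{9731}\right) = - \frac{17714}{9731}$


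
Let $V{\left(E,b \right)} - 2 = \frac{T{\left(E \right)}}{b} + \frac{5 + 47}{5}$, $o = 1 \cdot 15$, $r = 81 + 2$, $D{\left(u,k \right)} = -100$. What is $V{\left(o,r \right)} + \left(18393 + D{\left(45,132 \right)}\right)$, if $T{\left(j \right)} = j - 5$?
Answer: $\frac{7596791}{415} \approx 18306.0$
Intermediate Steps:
$T{\left(j \right)} = -5 + j$
$r = 83$
$o = 15$
$V{\left(E,b \right)} = \frac{62}{5} + \frac{-5 + E}{b}$ ($V{\left(E,b \right)} = 2 + \left(\frac{-5 + E}{b} + \frac{5 + 47}{5}\right) = 2 + \left(\frac{-5 + E}{b} + 52 \cdot \frac{1}{5}\right) = 2 + \left(\frac{-5 + E}{b} + \frac{52}{5}\right) = 2 + \left(\frac{52}{5} + \frac{-5 + E}{b}\right) = \frac{62}{5} + \frac{-5 + E}{b}$)
$V{\left(o,r \right)} + \left(18393 + D{\left(45,132 \right)}\right) = \frac{-5 + 15 + \frac{62}{5} \cdot 83}{83} + \left(18393 - 100\right) = \frac{-5 + 15 + \frac{5146}{5}}{83} + 18293 = \frac{1}{83} \cdot \frac{5196}{5} + 18293 = \frac{5196}{415} + 18293 = \frac{7596791}{415}$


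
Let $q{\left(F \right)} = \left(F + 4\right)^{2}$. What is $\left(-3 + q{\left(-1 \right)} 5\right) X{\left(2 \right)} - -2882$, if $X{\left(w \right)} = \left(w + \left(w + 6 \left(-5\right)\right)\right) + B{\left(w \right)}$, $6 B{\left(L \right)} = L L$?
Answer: $1818$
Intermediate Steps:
$q{\left(F \right)} = \left(4 + F\right)^{2}$
$B{\left(L \right)} = \frac{L^{2}}{6}$ ($B{\left(L \right)} = \frac{L L}{6} = \frac{L^{2}}{6}$)
$X{\left(w \right)} = -30 + 2 w + \frac{w^{2}}{6}$ ($X{\left(w \right)} = \left(w + \left(w + 6 \left(-5\right)\right)\right) + \frac{w^{2}}{6} = \left(w + \left(w - 30\right)\right) + \frac{w^{2}}{6} = \left(w + \left(-30 + w\right)\right) + \frac{w^{2}}{6} = \left(-30 + 2 w\right) + \frac{w^{2}}{6} = -30 + 2 w + \frac{w^{2}}{6}$)
$\left(-3 + q{\left(-1 \right)} 5\right) X{\left(2 \right)} - -2882 = \left(-3 + \left(4 - 1\right)^{2} \cdot 5\right) \left(-30 + 2 \cdot 2 + \frac{2^{2}}{6}\right) - -2882 = \left(-3 + 3^{2} \cdot 5\right) \left(-30 + 4 + \frac{1}{6} \cdot 4\right) + 2882 = \left(-3 + 9 \cdot 5\right) \left(-30 + 4 + \frac{2}{3}\right) + 2882 = \left(-3 + 45\right) \left(- \frac{76}{3}\right) + 2882 = 42 \left(- \frac{76}{3}\right) + 2882 = -1064 + 2882 = 1818$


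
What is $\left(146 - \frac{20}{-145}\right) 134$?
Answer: $\frac{567892}{29} \approx 19582.0$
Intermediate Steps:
$\left(146 - \frac{20}{-145}\right) 134 = \left(146 - - \frac{4}{29}\right) 134 = \left(146 + \frac{4}{29}\right) 134 = \frac{4238}{29} \cdot 134 = \frac{567892}{29}$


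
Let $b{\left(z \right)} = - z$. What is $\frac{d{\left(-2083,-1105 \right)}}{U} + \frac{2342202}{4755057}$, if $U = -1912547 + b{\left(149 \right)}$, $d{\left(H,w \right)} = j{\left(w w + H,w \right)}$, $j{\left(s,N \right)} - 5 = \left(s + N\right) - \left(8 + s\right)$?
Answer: $\frac{373765749979}{757914875306} \approx 0.49315$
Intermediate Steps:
$j{\left(s,N \right)} = -3 + N$ ($j{\left(s,N \right)} = 5 + \left(\left(s + N\right) - \left(8 + s\right)\right) = 5 + \left(\left(N + s\right) - \left(8 + s\right)\right) = 5 + \left(-8 + N\right) = -3 + N$)
$d{\left(H,w \right)} = -3 + w$
$U = -1912696$ ($U = -1912547 - 149 = -1912696$)
$\frac{d{\left(-2083,-1105 \right)}}{U} + \frac{2342202}{4755057} = \frac{-3 - 1105}{-1912696} + \frac{2342202}{4755057} = \left(-1108\right) \left(- \frac{1}{1912696}\right) + 2342202 \cdot \frac{1}{4755057} = \frac{277}{478174} + \frac{780734}{1585019} = \frac{373765749979}{757914875306}$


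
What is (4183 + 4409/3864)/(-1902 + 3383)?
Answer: 16167521/5722584 ≈ 2.8252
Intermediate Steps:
(4183 + 4409/3864)/(-1902 + 3383) = (4183 + 4409*(1/3864))/1481 = (4183 + 4409/3864)*(1/1481) = (16167521/3864)*(1/1481) = 16167521/5722584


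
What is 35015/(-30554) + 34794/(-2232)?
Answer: -31701371/1894348 ≈ -16.735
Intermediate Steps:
35015/(-30554) + 34794/(-2232) = 35015*(-1/30554) + 34794*(-1/2232) = -35015/30554 - 1933/124 = -31701371/1894348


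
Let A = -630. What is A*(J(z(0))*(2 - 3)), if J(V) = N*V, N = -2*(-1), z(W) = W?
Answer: 0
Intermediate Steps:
N = 2
J(V) = 2*V
A*(J(z(0))*(2 - 3)) = -630*2*0*(2 - 3) = -0*(-1) = -630*0 = 0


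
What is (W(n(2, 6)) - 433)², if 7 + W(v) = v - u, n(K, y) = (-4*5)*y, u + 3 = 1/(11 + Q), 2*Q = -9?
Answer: 52461049/169 ≈ 3.1042e+5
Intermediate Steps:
Q = -9/2 (Q = (½)*(-9) = -9/2 ≈ -4.5000)
u = -37/13 (u = -3 + 1/(11 - 9/2) = -3 + 1/(13/2) = -3 + 2/13 = -37/13 ≈ -2.8462)
n(K, y) = -20*y
W(v) = -54/13 + v (W(v) = -7 + (v - 1*(-37/13)) = -7 + (v + 37/13) = -7 + (37/13 + v) = -54/13 + v)
(W(n(2, 6)) - 433)² = ((-54/13 - 20*6) - 433)² = ((-54/13 - 120) - 433)² = (-1614/13 - 433)² = (-7243/13)² = 52461049/169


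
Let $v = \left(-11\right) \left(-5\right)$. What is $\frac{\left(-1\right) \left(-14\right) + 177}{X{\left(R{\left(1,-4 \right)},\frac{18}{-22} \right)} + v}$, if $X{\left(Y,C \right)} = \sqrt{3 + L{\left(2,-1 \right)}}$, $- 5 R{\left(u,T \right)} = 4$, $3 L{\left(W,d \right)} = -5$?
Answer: $\frac{31515}{9071} - \frac{382 \sqrt{3}}{9071} \approx 3.4013$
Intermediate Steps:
$L{\left(W,d \right)} = - \frac{5}{3}$ ($L{\left(W,d \right)} = \frac{1}{3} \left(-5\right) = - \frac{5}{3}$)
$R{\left(u,T \right)} = - \frac{4}{5}$ ($R{\left(u,T \right)} = \left(- \frac{1}{5}\right) 4 = - \frac{4}{5}$)
$X{\left(Y,C \right)} = \frac{2 \sqrt{3}}{3}$ ($X{\left(Y,C \right)} = \sqrt{3 - \frac{5}{3}} = \sqrt{\frac{4}{3}} = \frac{2 \sqrt{3}}{3}$)
$v = 55$
$\frac{\left(-1\right) \left(-14\right) + 177}{X{\left(R{\left(1,-4 \right)},\frac{18}{-22} \right)} + v} = \frac{\left(-1\right) \left(-14\right) + 177}{\frac{2 \sqrt{3}}{3} + 55} = \frac{14 + 177}{55 + \frac{2 \sqrt{3}}{3}} = \frac{191}{55 + \frac{2 \sqrt{3}}{3}}$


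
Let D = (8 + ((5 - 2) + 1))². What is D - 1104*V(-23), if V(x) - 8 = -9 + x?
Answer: 26640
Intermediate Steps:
V(x) = -1 + x (V(x) = 8 + (-9 + x) = -1 + x)
D = 144 (D = (8 + (3 + 1))² = (8 + 4)² = 12² = 144)
D - 1104*V(-23) = 144 - 1104*(-1 - 23) = 144 - 1104*(-24) = 144 + 26496 = 26640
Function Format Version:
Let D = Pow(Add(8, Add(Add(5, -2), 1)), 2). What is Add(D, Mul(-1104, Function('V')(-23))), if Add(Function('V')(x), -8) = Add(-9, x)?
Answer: 26640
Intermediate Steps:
Function('V')(x) = Add(-1, x) (Function('V')(x) = Add(8, Add(-9, x)) = Add(-1, x))
D = 144 (D = Pow(Add(8, Add(3, 1)), 2) = Pow(Add(8, 4), 2) = Pow(12, 2) = 144)
Add(D, Mul(-1104, Function('V')(-23))) = Add(144, Mul(-1104, Add(-1, -23))) = Add(144, Mul(-1104, -24)) = Add(144, 26496) = 26640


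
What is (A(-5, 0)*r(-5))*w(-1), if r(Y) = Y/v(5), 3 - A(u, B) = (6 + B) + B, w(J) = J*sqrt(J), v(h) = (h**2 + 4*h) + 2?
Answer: -15*I/47 ≈ -0.31915*I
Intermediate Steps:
v(h) = 2 + h**2 + 4*h
w(J) = J**(3/2)
A(u, B) = -3 - 2*B (A(u, B) = 3 - ((6 + B) + B) = 3 - (6 + 2*B) = 3 + (-6 - 2*B) = -3 - 2*B)
r(Y) = Y/47 (r(Y) = Y/(2 + 5**2 + 4*5) = Y/(2 + 25 + 20) = Y/47)
(A(-5, 0)*r(-5))*w(-1) = ((-3 - 2*0)*((1/47)*(-5)))*(-1)**(3/2) = ((-3 + 0)*(-5/47))*(-I) = (-3*(-5/47))*(-I) = 15*(-I)/47 = -15*I/47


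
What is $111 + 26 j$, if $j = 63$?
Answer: $1749$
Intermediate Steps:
$111 + 26 j = 111 + 26 \cdot 63 = 111 + 1638 = 1749$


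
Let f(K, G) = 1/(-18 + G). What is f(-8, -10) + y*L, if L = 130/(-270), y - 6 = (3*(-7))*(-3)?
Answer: -8381/252 ≈ -33.258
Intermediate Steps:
y = 69 (y = 6 + (3*(-7))*(-3) = 6 - 21*(-3) = 6 + 63 = 69)
L = -13/27 (L = 130*(-1/270) = -13/27 ≈ -0.48148)
f(-8, -10) + y*L = 1/(-18 - 10) + 69*(-13/27) = 1/(-28) - 299/9 = -1/28 - 299/9 = -8381/252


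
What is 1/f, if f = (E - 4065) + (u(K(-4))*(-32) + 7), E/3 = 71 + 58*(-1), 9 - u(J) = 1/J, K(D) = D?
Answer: -1/4315 ≈ -0.00023175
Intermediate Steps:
u(J) = 9 - 1/J
E = 39 (E = 3*(71 + 58*(-1)) = 3*(71 - 58) = 3*13 = 39)
f = -4315 (f = (39 - 4065) + ((9 - 1/(-4))*(-32) + 7) = -4026 + ((9 - 1*(-1/4))*(-32) + 7) = -4026 + ((9 + 1/4)*(-32) + 7) = -4026 + ((37/4)*(-32) + 7) = -4026 + (-296 + 7) = -4026 - 289 = -4315)
1/f = 1/(-4315) = -1/4315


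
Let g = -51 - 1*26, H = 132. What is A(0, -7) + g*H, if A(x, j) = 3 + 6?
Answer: -10155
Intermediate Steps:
g = -77 (g = -51 - 26 = -77)
A(x, j) = 9
A(0, -7) + g*H = 9 - 77*132 = 9 - 10164 = -10155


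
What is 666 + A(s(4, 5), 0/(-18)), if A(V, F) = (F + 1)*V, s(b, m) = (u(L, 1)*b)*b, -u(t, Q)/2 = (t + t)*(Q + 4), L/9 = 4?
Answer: -10854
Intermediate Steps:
L = 36 (L = 9*4 = 36)
u(t, Q) = -4*t*(4 + Q) (u(t, Q) = -2*(t + t)*(Q + 4) = -2*2*t*(4 + Q) = -4*t*(4 + Q))
s(b, m) = -720*b**2 (s(b, m) = ((-4*36*(4 + 1))*b)*b = ((-4*36*5)*b)*b = (-720*b)*b = -720*b**2)
A(V, F) = V*(1 + F) (A(V, F) = (1 + F)*V = V*(1 + F))
666 + A(s(4, 5), 0/(-18)) = 666 + (-720*4**2)*(1 + 0/(-18)) = 666 + (-720*16)*(1 + 0*(-1/18)) = 666 - 11520*(1 + 0) = 666 - 11520*1 = 666 - 11520 = -10854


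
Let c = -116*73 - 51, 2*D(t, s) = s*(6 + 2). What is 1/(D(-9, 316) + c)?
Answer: -1/7255 ≈ -0.00013784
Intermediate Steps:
D(t, s) = 4*s (D(t, s) = (s*(6 + 2))/2 = (s*8)/2 = (8*s)/2 = 4*s)
c = -8519 (c = -8468 - 51 = -8519)
1/(D(-9, 316) + c) = 1/(4*316 - 8519) = 1/(1264 - 8519) = 1/(-7255) = -1/7255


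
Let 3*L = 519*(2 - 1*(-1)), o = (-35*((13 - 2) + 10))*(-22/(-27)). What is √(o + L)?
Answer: I*√719/3 ≈ 8.9381*I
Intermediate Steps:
o = -5390/9 (o = (-35*(11 + 10))*(-22*(-1/27)) = -35*21*(22/27) = -735*22/27 = -5390/9 ≈ -598.89)
L = 519 (L = (519*(2 - 1*(-1)))/3 = (519*(2 + 1))/3 = (519*3)/3 = (⅓)*1557 = 519)
√(o + L) = √(-5390/9 + 519) = √(-719/9) = I*√719/3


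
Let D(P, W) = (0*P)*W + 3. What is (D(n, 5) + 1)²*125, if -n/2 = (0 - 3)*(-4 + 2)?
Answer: 2000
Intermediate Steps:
n = -12 (n = -2*(0 - 3)*(-4 + 2) = -(-6)*(-2) = -2*6 = -12)
D(P, W) = 3 (D(P, W) = 0*W + 3 = 0 + 3 = 3)
(D(n, 5) + 1)²*125 = (3 + 1)²*125 = 4²*125 = 16*125 = 2000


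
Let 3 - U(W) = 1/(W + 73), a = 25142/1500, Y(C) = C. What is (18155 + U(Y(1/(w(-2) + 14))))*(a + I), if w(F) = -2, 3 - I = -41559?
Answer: 248296211289667/328875 ≈ 7.5499e+8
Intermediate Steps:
I = 41562 (I = 3 - 1*(-41559) = 3 + 41559 = 41562)
a = 12571/750 (a = 25142*(1/1500) = 12571/750 ≈ 16.761)
U(W) = 3 - 1/(73 + W) (U(W) = 3 - 1/(W + 73) = 3 - 1/(73 + W))
(18155 + U(Y(1/(w(-2) + 14))))*(a + I) = (18155 + (218 + 3/(-2 + 14))/(73 + 1/(-2 + 14)))*(12571/750 + 41562) = (18155 + (218 + 3/12)/(73 + 1/12))*(31184071/750) = (18155 + (218 + 3*(1/12))/(73 + 1/12))*(31184071/750) = (18155 + (218 + ¼)/(877/12))*(31184071/750) = (18155 + (12/877)*(873/4))*(31184071/750) = (18155 + 2619/877)*(31184071/750) = (15924554/877)*(31184071/750) = 248296211289667/328875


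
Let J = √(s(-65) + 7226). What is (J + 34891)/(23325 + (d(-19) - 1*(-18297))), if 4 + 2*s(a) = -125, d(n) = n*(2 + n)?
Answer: 34891/41945 + √28646/83890 ≈ 0.83385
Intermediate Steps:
s(a) = -129/2 (s(a) = -2 + (½)*(-125) = -2 - 125/2 = -129/2)
J = √28646/2 (J = √(-129/2 + 7226) = √(14323/2) = √28646/2 ≈ 84.626)
(J + 34891)/(23325 + (d(-19) - 1*(-18297))) = (√28646/2 + 34891)/(23325 + (-19*(2 - 19) - 1*(-18297))) = (34891 + √28646/2)/(23325 + (-19*(-17) + 18297)) = (34891 + √28646/2)/(23325 + (323 + 18297)) = (34891 + √28646/2)/(23325 + 18620) = (34891 + √28646/2)/41945 = (34891 + √28646/2)*(1/41945) = 34891/41945 + √28646/83890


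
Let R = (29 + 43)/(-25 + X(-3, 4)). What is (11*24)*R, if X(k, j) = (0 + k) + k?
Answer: -19008/31 ≈ -613.16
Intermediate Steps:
X(k, j) = 2*k (X(k, j) = k + k = 2*k)
R = -72/31 (R = (29 + 43)/(-25 + 2*(-3)) = 72/(-25 - 6) = 72/(-31) = 72*(-1/31) = -72/31 ≈ -2.3226)
(11*24)*R = (11*24)*(-72/31) = 264*(-72/31) = -19008/31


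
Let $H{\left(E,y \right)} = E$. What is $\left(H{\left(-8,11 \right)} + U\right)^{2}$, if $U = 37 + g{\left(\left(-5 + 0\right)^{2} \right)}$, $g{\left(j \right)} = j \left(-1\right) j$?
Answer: $355216$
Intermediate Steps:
$g{\left(j \right)} = - j^{2}$ ($g{\left(j \right)} = - j j = - j^{2}$)
$U = -588$ ($U = 37 - \left(\left(-5 + 0\right)^{2}\right)^{2} = 37 - \left(\left(-5\right)^{2}\right)^{2} = 37 - 25^{2} = 37 - 625 = -588$)
$\left(H{\left(-8,11 \right)} + U\right)^{2} = \left(-8 - 588\right)^{2} = \left(-596\right)^{2} = 355216$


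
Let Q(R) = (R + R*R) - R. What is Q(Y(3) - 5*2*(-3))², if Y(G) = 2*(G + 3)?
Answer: 3111696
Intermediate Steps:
Y(G) = 6 + 2*G (Y(G) = 2*(3 + G) = 6 + 2*G)
Q(R) = R² (Q(R) = (R + R²) - R = R²)
Q(Y(3) - 5*2*(-3))² = (((6 + 2*3) - 5*2*(-3))²)² = (((6 + 6) - 10*(-3))²)² = ((12 - 1*(-30))²)² = ((12 + 30)²)² = (42²)² = 1764² = 3111696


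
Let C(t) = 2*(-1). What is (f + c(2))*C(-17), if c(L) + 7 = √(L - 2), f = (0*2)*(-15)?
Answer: 14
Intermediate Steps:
C(t) = -2
f = 0 (f = 0*(-15) = 0)
c(L) = -7 + √(-2 + L) (c(L) = -7 + √(L - 2) = -7 + √(-2 + L))
(f + c(2))*C(-17) = (0 + (-7 + √(-2 + 2)))*(-2) = (0 + (-7 + √0))*(-2) = (0 + (-7 + 0))*(-2) = (0 - 7)*(-2) = -7*(-2) = 14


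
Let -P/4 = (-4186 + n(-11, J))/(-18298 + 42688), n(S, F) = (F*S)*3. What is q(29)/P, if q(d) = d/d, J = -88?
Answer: 12195/2564 ≈ 4.7562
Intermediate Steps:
q(d) = 1
n(S, F) = 3*F*S
P = 2564/12195 (P = -4*(-4186 + 3*(-88)*(-11))/(-18298 + 42688) = -4*(-4186 + 2904)/24390 = -(-5128)/24390 = -4*(-641/12195) = 2564/12195 ≈ 0.21025)
q(29)/P = 1/(2564/12195) = 1*(12195/2564) = 12195/2564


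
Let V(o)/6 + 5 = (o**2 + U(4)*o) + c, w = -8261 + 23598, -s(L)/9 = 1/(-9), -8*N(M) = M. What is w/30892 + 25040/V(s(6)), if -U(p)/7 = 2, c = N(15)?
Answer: -3086826971/14735484 ≈ -209.48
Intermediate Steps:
N(M) = -M/8
c = -15/8 (c = -1/8*15 = -15/8 ≈ -1.8750)
U(p) = -14 (U(p) = -7*2 = -14)
s(L) = 1 (s(L) = -9/(-9) = -9*(-1/9) = 1)
w = 15337
V(o) = -165/4 - 84*o + 6*o**2 (V(o) = -30 + 6*((o**2 - 14*o) - 15/8) = -30 + 6*(-15/8 + o**2 - 14*o) = -30 + (-45/4 - 84*o + 6*o**2) = -165/4 - 84*o + 6*o**2)
w/30892 + 25040/V(s(6)) = 15337/30892 + 25040/(-165/4 - 84*1 + 6*1**2) = 15337*(1/30892) + 25040/(-165/4 - 84 + 6*1) = 15337/30892 + 25040/(-165/4 - 84 + 6) = 15337/30892 + 25040/(-477/4) = 15337/30892 + 25040*(-4/477) = 15337/30892 - 100160/477 = -3086826971/14735484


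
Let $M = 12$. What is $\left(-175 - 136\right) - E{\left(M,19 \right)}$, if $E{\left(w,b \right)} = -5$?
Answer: $-306$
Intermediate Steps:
$\left(-175 - 136\right) - E{\left(M,19 \right)} = \left(-175 - 136\right) - -5 = \left(-175 - 136\right) + 5 = -311 + 5 = -306$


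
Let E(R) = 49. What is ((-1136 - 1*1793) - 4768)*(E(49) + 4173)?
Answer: -32496734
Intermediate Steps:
((-1136 - 1*1793) - 4768)*(E(49) + 4173) = ((-1136 - 1*1793) - 4768)*(49 + 4173) = ((-1136 - 1793) - 4768)*4222 = (-2929 - 4768)*4222 = -7697*4222 = -32496734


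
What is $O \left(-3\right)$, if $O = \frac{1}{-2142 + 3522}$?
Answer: $- \frac{1}{460} \approx -0.0021739$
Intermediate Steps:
$O = \frac{1}{1380} \approx 0.00072464$
$O \left(-3\right) = \frac{1}{1380} \left(-3\right) = - \frac{1}{460}$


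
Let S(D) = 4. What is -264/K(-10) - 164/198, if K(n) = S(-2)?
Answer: -6616/99 ≈ -66.828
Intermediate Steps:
K(n) = 4
-264/K(-10) - 164/198 = -264/4 - 164/198 = -264*¼ - 164*1/198 = -66 - 82/99 = -6616/99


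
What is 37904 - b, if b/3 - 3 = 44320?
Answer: -95065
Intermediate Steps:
b = 132969 (b = 9 + 3*44320 = 9 + 132960 = 132969)
37904 - b = 37904 - 1*132969 = 37904 - 132969 = -95065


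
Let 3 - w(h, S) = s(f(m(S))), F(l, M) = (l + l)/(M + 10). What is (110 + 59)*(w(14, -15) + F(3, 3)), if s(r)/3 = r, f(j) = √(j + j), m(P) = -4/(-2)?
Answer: -429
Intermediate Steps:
m(P) = 2 (m(P) = -4*(-½) = 2)
F(l, M) = 2*l/(10 + M) (F(l, M) = (2*l)/(10 + M) = 2*l/(10 + M))
f(j) = √2*√j (f(j) = √(2*j) = √2*√j)
s(r) = 3*r
w(h, S) = -3 (w(h, S) = 3 - 3*√2*√2 = 3 - 3*2 = 3 - 1*6 = 3 - 6 = -3)
(110 + 59)*(w(14, -15) + F(3, 3)) = (110 + 59)*(-3 + 2*3/(10 + 3)) = 169*(-3 + 2*3/13) = 169*(-3 + 2*3*(1/13)) = 169*(-3 + 6/13) = 169*(-33/13) = -429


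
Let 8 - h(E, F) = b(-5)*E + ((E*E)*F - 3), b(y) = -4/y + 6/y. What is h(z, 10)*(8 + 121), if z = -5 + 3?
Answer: -19221/5 ≈ -3844.2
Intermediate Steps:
b(y) = 2/y
z = -2
h(E, F) = 11 + 2*E/5 - F*E² (h(E, F) = 8 - ((2/(-5))*E + ((E*E)*F - 3)) = 8 - ((2*(-⅕))*E + (E²*F - 3)) = 8 - (-2*E/5 + (F*E² - 3)) = 8 - (-2*E/5 + (-3 + F*E²)) = 8 - (-3 - 2*E/5 + F*E²) = 8 + (3 + 2*E/5 - F*E²) = 11 + 2*E/5 - F*E²)
h(z, 10)*(8 + 121) = (11 + (⅖)*(-2) - 1*10*(-2)²)*(8 + 121) = (11 - ⅘ - 1*10*4)*129 = (11 - ⅘ - 40)*129 = -149/5*129 = -19221/5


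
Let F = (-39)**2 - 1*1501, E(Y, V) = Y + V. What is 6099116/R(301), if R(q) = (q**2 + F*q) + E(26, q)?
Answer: 1524779/24237 ≈ 62.911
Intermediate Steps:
E(Y, V) = V + Y
F = 20 (F = 1521 - 1501 = 20)
R(q) = 26 + q**2 + 21*q (R(q) = (q**2 + 20*q) + (q + 26) = (q**2 + 20*q) + (26 + q) = 26 + q**2 + 21*q)
6099116/R(301) = 6099116/(26 + 301**2 + 21*301) = 6099116/(26 + 90601 + 6321) = 6099116/96948 = 6099116*(1/96948) = 1524779/24237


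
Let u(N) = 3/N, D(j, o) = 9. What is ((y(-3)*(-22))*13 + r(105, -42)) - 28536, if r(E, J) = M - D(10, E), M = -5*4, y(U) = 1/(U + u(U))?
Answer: -56987/2 ≈ -28494.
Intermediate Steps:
y(U) = 1/(U + 3/U)
M = -20
r(E, J) = -29 (r(E, J) = -20 - 1*9 = -20 - 9 = -29)
((y(-3)*(-22))*13 + r(105, -42)) - 28536 = ((-3/(3 + (-3)²)*(-22))*13 - 29) - 28536 = ((-3/(3 + 9)*(-22))*13 - 29) - 28536 = ((-3/12*(-22))*13 - 29) - 28536 = ((-3*1/12*(-22))*13 - 29) - 28536 = (-¼*(-22)*13 - 29) - 28536 = ((11/2)*13 - 29) - 28536 = (143/2 - 29) - 28536 = 85/2 - 28536 = -56987/2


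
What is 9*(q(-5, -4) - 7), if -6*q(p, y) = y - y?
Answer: -63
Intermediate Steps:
q(p, y) = 0 (q(p, y) = -(y - y)/6 = -⅙*0 = 0)
9*(q(-5, -4) - 7) = 9*(0 - 7) = 9*(-7) = -63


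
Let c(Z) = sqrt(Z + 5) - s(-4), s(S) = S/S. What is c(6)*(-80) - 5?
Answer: 75 - 80*sqrt(11) ≈ -190.33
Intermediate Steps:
s(S) = 1
c(Z) = -1 + sqrt(5 + Z) (c(Z) = sqrt(Z + 5) - 1*1 = sqrt(5 + Z) - 1 = -1 + sqrt(5 + Z))
c(6)*(-80) - 5 = (-1 + sqrt(5 + 6))*(-80) - 5 = (-1 + sqrt(11))*(-80) - 5 = (80 - 80*sqrt(11)) - 5 = 75 - 80*sqrt(11)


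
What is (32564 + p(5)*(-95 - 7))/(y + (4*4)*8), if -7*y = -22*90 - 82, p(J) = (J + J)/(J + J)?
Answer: 113617/1479 ≈ 76.820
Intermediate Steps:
p(J) = 1 (p(J) = (2*J)/((2*J)) = (2*J)*(1/(2*J)) = 1)
y = 2062/7 (y = -(-22*90 - 82)/7 = -(-1980 - 82)/7 = -1/7*(-2062) = 2062/7 ≈ 294.57)
(32564 + p(5)*(-95 - 7))/(y + (4*4)*8) = (32564 + 1*(-95 - 7))/(2062/7 + (4*4)*8) = (32564 + 1*(-102))/(2062/7 + 16*8) = (32564 - 102)/(2062/7 + 128) = 32462/(2958/7) = 32462*(7/2958) = 113617/1479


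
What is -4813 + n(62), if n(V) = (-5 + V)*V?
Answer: -1279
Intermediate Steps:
n(V) = V*(-5 + V)
-4813 + n(62) = -4813 + 62*(-5 + 62) = -4813 + 62*57 = -4813 + 3534 = -1279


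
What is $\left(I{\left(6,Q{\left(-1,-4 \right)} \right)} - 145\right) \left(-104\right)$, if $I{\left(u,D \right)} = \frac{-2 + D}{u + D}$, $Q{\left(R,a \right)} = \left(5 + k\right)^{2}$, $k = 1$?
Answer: $\frac{314912}{21} \approx 14996.0$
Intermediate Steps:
$Q{\left(R,a \right)} = 36$ ($Q{\left(R,a \right)} = \left(5 + 1\right)^{2} = 6^{2} = 36$)
$I{\left(u,D \right)} = \frac{-2 + D}{D + u}$
$\left(I{\left(6,Q{\left(-1,-4 \right)} \right)} - 145\right) \left(-104\right) = \left(\frac{-2 + 36}{36 + 6} - 145\right) \left(-104\right) = \left(\frac{1}{42} \cdot 34 - 145\right) \left(-104\right) = \left(\frac{17}{21} - 145\right) \left(-104\right) = \left(- \frac{3028}{21}\right) \left(-104\right) = \frac{314912}{21}$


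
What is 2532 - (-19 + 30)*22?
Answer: 2290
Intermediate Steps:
2532 - (-19 + 30)*22 = 2532 - 11*22 = 2532 - 1*242 = 2532 - 242 = 2290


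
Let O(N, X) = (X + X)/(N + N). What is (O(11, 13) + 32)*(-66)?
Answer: -2190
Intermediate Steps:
O(N, X) = X/N (O(N, X) = (2*X)/((2*N)) = (2*X)*(1/(2*N)) = X/N)
(O(11, 13) + 32)*(-66) = (13/11 + 32)*(-66) = (365/11)*(-66) = -2190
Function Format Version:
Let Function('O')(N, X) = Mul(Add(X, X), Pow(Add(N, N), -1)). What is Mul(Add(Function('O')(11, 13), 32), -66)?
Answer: -2190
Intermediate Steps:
Function('O')(N, X) = Mul(X, Pow(N, -1)) (Function('O')(N, X) = Mul(Mul(2, X), Pow(Mul(2, N), -1)) = Mul(Mul(2, X), Mul(Rational(1, 2), Pow(N, -1))) = Mul(X, Pow(N, -1)))
Mul(Add(Function('O')(11, 13), 32), -66) = Mul(Add(Mul(13, Pow(11, -1)), 32), -66) = Mul(Add(Mul(13, Rational(1, 11)), 32), -66) = Mul(Add(Rational(13, 11), 32), -66) = Mul(Rational(365, 11), -66) = -2190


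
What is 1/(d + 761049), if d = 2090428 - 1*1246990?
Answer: 1/1604487 ≈ 6.2325e-7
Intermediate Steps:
d = 843438 (d = 2090428 - 1246990 = 843438)
1/(d + 761049) = 1/(843438 + 761049) = 1/1604487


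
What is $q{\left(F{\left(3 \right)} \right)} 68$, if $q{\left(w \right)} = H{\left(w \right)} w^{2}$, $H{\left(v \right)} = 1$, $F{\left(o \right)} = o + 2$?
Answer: $1700$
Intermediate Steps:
$F{\left(o \right)} = 2 + o$
$q{\left(w \right)} = w^{2}$ ($q{\left(w \right)} = 1 w^{2} = w^{2}$)
$q{\left(F{\left(3 \right)} \right)} 68 = \left(2 + 3\right)^{2} \cdot 68 = 5^{2} \cdot 68 = 25 \cdot 68 = 1700$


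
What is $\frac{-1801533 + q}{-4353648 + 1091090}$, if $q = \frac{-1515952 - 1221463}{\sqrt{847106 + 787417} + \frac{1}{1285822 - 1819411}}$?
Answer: $\frac{838391745671139083692941}{1518318952230447466954556} + \frac{779389191307459215 \sqrt{1634523}}{1518318952230447466954556} \approx 0.55284$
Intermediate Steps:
$q = - \frac{2737415}{- \frac{1}{533589} + \sqrt{1634523}}$ ($q = - \frac{2737415}{\sqrt{1634523} + \frac{1}{-533589}} = - \frac{2737415}{\sqrt{1634523} - \frac{1}{533589}} = - \frac{2737415}{- \frac{1}{533589} + \sqrt{1634523}} \approx -2141.1$)
$\frac{-1801533 + q}{-4353648 + 1091090} = \frac{-1801533 - \left(\frac{1460654532435}{465376846091455682} + \frac{779389191307459215 \sqrt{1634523}}{465376846091455682}\right)}{-4353648 + 1091090} = \frac{- \frac{838391745671139083692941}{465376846091455682} - \frac{779389191307459215 \sqrt{1634523}}{465376846091455682}}{-3262558} = \left(- \frac{838391745671139083692941}{465376846091455682} - \frac{779389191307459215 \sqrt{1634523}}{465376846091455682}\right) \left(- \frac{1}{3262558}\right) = \frac{838391745671139083692941}{1518318952230447466954556} + \frac{779389191307459215 \sqrt{1634523}}{1518318952230447466954556}$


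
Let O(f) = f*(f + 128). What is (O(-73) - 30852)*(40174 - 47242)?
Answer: 246439956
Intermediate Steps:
O(f) = f*(128 + f)
(O(-73) - 30852)*(40174 - 47242) = (-73*(128 - 73) - 30852)*(40174 - 47242) = (-73*55 - 30852)*(-7068) = (-4015 - 30852)*(-7068) = -34867*(-7068) = 246439956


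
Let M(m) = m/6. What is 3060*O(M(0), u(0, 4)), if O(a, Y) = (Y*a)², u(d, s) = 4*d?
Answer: 0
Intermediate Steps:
M(m) = m/6 (M(m) = m*(⅙) = m/6)
O(a, Y) = Y²*a²
3060*O(M(0), u(0, 4)) = 3060*((4*0)²*((⅙)*0)²) = 3060*(0²*0²) = 3060*(0*0) = 3060*0 = 0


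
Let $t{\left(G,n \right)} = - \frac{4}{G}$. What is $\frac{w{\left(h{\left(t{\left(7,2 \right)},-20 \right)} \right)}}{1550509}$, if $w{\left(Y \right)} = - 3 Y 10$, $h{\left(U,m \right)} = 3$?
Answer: $- \frac{90}{1550509} \approx -5.8045 \cdot 10^{-5}$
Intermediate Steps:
$w{\left(Y \right)} = - 30 Y$
$\frac{w{\left(h{\left(t{\left(7,2 \right)},-20 \right)} \right)}}{1550509} = \frac{\left(-30\right) 3}{1550509} = \left(-90\right) \frac{1}{1550509} = - \frac{90}{1550509}$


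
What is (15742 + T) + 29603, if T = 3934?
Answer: 49279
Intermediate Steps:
(15742 + T) + 29603 = (15742 + 3934) + 29603 = 19676 + 29603 = 49279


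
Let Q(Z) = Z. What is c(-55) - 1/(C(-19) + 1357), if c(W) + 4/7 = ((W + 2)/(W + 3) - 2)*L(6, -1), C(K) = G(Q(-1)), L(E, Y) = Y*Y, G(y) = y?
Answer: -95813/61698 ≈ -1.5529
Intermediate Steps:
L(E, Y) = Y²
C(K) = -1
c(W) = -18/7 + (2 + W)/(3 + W) (c(W) = -4/7 + ((W + 2)/(W + 3) - 2)*(-1)² = -4/7 + ((2 + W)/(3 + W) - 2)*1 = -4/7 + (-2 + (2 + W)/(3 + W))*1 = -4/7 + (-2 + (2 + W)/(3 + W)) = -18/7 + (2 + W)/(3 + W))
c(-55) - 1/(C(-19) + 1357) = (-40 - 11*(-55))/(7*(3 - 55)) - 1/(-1 + 1357) = (⅐)*(-40 + 605)/(-52) - 1/1356 = (⅐)*(-1/52)*565 - 1*1/1356 = -565/364 - 1/1356 = -95813/61698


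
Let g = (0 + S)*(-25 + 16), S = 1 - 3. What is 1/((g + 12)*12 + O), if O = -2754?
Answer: -1/2394 ≈ -0.00041771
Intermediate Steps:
S = -2
g = 18 (g = (0 - 2)*(-25 + 16) = -2*(-9) = 18)
1/((g + 12)*12 + O) = 1/((18 + 12)*12 - 2754) = 1/(30*12 - 2754) = 1/(360 - 2754) = 1/(-2394) = -1/2394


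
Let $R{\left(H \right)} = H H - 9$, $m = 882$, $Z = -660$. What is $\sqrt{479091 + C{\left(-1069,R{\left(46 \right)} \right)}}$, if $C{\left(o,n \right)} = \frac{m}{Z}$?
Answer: $\frac{19 \sqrt{16058130}}{110} \approx 692.16$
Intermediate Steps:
$R{\left(H \right)} = -9 + H^{2}$ ($R{\left(H \right)} = H^{2} - 9 = -9 + H^{2}$)
$C{\left(o,n \right)} = - \frac{147}{110}$ ($C{\left(o,n \right)} = \frac{882}{-660} = 882 \left(- \frac{1}{660}\right) = - \frac{147}{110}$)
$\sqrt{479091 + C{\left(-1069,R{\left(46 \right)} \right)}} = \sqrt{479091 - \frac{147}{110}} = \sqrt{\frac{52699863}{110}} = \frac{19 \sqrt{16058130}}{110}$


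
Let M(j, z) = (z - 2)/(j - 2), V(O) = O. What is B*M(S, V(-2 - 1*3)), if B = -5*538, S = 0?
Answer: -9415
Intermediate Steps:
B = -2690
M(j, z) = (-2 + z)/(-2 + j)
B*M(S, V(-2 - 1*3)) = -2690*(-2 + (-2 - 1*3))/(-2 + 0) = -2690*(-2 + (-2 - 3))/(-2) = -(-1345)*(-2 - 5) = -(-1345)*(-7) = -2690*7/2 = -9415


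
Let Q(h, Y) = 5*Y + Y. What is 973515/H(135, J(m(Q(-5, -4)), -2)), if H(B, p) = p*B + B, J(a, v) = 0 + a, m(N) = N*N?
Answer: 64901/5193 ≈ 12.498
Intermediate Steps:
Q(h, Y) = 6*Y
m(N) = N²
J(a, v) = a
H(B, p) = B + B*p (H(B, p) = B*p + B = B + B*p)
973515/H(135, J(m(Q(-5, -4)), -2)) = 973515/((135*(1 + (6*(-4))²))) = 973515/((135*(1 + (-24)²))) = 973515/((135*(1 + 576))) = 973515/((135*577)) = 973515/77895 = 973515*(1/77895) = 64901/5193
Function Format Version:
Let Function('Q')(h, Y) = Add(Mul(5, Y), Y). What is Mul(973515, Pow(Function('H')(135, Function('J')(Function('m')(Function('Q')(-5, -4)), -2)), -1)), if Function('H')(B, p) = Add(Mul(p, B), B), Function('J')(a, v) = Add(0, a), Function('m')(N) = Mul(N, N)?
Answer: Rational(64901, 5193) ≈ 12.498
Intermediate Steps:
Function('Q')(h, Y) = Mul(6, Y)
Function('m')(N) = Pow(N, 2)
Function('J')(a, v) = a
Function('H')(B, p) = Add(B, Mul(B, p)) (Function('H')(B, p) = Add(Mul(B, p), B) = Add(B, Mul(B, p)))
Mul(973515, Pow(Function('H')(135, Function('J')(Function('m')(Function('Q')(-5, -4)), -2)), -1)) = Mul(973515, Pow(Mul(135, Add(1, Pow(Mul(6, -4), 2))), -1)) = Mul(973515, Pow(Mul(135, Add(1, Pow(-24, 2))), -1)) = Mul(973515, Pow(Mul(135, Add(1, 576)), -1)) = Mul(973515, Pow(Mul(135, 577), -1)) = Mul(973515, Pow(77895, -1)) = Mul(973515, Rational(1, 77895)) = Rational(64901, 5193)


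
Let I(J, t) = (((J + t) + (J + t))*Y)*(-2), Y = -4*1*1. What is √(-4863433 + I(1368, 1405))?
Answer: I*√4819065 ≈ 2195.2*I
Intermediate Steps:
Y = -4 (Y = -4*1 = -4)
I(J, t) = 16*J + 16*t (I(J, t) = (((J + t) + (J + t))*(-4))*(-2) = ((2*J + 2*t)*(-4))*(-2) = (-8*J - 8*t)*(-2) = 16*J + 16*t)
√(-4863433 + I(1368, 1405)) = √(-4863433 + (16*1368 + 16*1405)) = √(-4863433 + (21888 + 22480)) = √(-4863433 + 44368) = √(-4819065) = I*√4819065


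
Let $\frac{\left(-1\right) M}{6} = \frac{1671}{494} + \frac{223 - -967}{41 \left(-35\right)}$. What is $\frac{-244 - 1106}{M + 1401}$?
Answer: $- \frac{759525}{779599} \approx -0.97425$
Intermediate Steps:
$M = - \frac{155145}{10127}$ ($M = - 6 \left(\frac{1671}{494} + \frac{223 - -967}{41 \left(-35\right)}\right) = - 6 \left(1671 \cdot \frac{1}{494} + \frac{223 + 967}{-1435}\right) = - 6 \left(\frac{1671}{494} + 1190 \left(- \frac{1}{1435}\right)\right) = - 6 \left(\frac{1671}{494} - \frac{34}{41}\right) = \left(-6\right) \frac{51715}{20254} = - \frac{155145}{10127} \approx -15.32$)
$\frac{-244 - 1106}{M + 1401} = \frac{-244 - 1106}{- \frac{155145}{10127} + 1401} = - \frac{1350}{\frac{14032782}{10127}} = \left(-1350\right) \frac{10127}{14032782} = - \frac{759525}{779599}$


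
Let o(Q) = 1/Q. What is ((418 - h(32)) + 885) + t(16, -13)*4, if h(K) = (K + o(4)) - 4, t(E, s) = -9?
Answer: 4955/4 ≈ 1238.8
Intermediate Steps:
o(Q) = 1/Q
h(K) = -15/4 + K (h(K) = (K + 1/4) - 4 = (K + ¼) - 4 = (¼ + K) - 4 = -15/4 + K)
((418 - h(32)) + 885) + t(16, -13)*4 = ((418 - (-15/4 + 32)) + 885) - 9*4 = ((418 - 1*113/4) + 885) - 36 = ((418 - 113/4) + 885) - 36 = (1559/4 + 885) - 36 = 5099/4 - 36 = 4955/4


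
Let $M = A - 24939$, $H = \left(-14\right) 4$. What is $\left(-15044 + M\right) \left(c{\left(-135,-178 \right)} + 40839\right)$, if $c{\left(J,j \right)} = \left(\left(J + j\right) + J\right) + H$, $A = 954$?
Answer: $-1574234715$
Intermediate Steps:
$H = -56$
$M = -23985$ ($M = 954 - 24939 = -23985$)
$c{\left(J,j \right)} = -56 + j + 2 J$ ($c{\left(J,j \right)} = \left(\left(J + j\right) + J\right) - 56 = \left(j + 2 J\right) - 56 = -56 + j + 2 J$)
$\left(-15044 + M\right) \left(c{\left(-135,-178 \right)} + 40839\right) = \left(-15044 - 23985\right) \left(\left(-56 - 178 + 2 \left(-135\right)\right) + 40839\right) = - 39029 \left(\left(-56 - 178 - 270\right) + 40839\right) = - 39029 \left(-504 + 40839\right) = \left(-39029\right) 40335 = -1574234715$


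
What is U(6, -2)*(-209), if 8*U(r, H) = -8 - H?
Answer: 627/4 ≈ 156.75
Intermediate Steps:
U(r, H) = -1 - H/8 (U(r, H) = (-8 - H)/8 = -1 - H/8)
U(6, -2)*(-209) = (-1 - ⅛*(-2))*(-209) = (-1 + ¼)*(-209) = -¾*(-209) = 627/4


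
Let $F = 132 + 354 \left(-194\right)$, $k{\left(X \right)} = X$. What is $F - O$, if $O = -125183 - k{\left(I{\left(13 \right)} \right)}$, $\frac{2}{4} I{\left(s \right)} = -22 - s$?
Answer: $56569$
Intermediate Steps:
$I{\left(s \right)} = -44 - 2 s$ ($I{\left(s \right)} = 2 \left(-22 - s\right) = -44 - 2 s$)
$F = -68544$ ($F = 132 - 68676 = -68544$)
$O = -125113$ ($O = -125183 - \left(-44 - 26\right) = -125183 - -70 = -125183 + 70 = -125113$)
$F - O = -68544 - -125113 = -68544 + 125113 = 56569$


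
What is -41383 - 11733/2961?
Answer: -40848932/987 ≈ -41387.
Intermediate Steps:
-41383 - 11733/2961 = -41383 - 11733*1/2961 = -41383 - 3911/987 = -40848932/987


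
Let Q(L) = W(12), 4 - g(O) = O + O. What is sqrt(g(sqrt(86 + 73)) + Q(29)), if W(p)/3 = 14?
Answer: sqrt(46 - 2*sqrt(159)) ≈ 4.5586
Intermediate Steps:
W(p) = 42 (W(p) = 3*14 = 42)
g(O) = 4 - 2*O (g(O) = 4 - (O + O) = 4 - 2*O)
Q(L) = 42
sqrt(g(sqrt(86 + 73)) + Q(29)) = sqrt((4 - 2*sqrt(86 + 73)) + 42) = sqrt((4 - 2*sqrt(159)) + 42) = sqrt(46 - 2*sqrt(159))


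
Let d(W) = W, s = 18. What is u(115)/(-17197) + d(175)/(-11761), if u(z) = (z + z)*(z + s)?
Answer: -362778465/202253917 ≈ -1.7937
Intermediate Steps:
u(z) = 2*z*(18 + z) (u(z) = (z + z)*(z + 18) = (2*z)*(18 + z) = 2*z*(18 + z))
u(115)/(-17197) + d(175)/(-11761) = (2*115*(18 + 115))/(-17197) + 175/(-11761) = (2*115*133)*(-1/17197) + 175*(-1/11761) = 30590*(-1/17197) - 175/11761 = -30590/17197 - 175/11761 = -362778465/202253917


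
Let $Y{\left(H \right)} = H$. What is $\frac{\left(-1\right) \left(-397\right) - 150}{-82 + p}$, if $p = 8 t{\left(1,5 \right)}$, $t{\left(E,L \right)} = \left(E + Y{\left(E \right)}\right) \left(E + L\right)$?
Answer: $\frac{247}{14} \approx 17.643$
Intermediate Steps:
$t{\left(E,L \right)} = 2 E \left(E + L\right)$ ($t{\left(E,L \right)} = \left(E + E\right) \left(E + L\right) = 2 E \left(E + L\right)$)
$p = 96$ ($p = 8 \cdot 2 \cdot 1 \left(1 + 5\right) = 8 \cdot 2 \cdot 1 \cdot 6 = 8 \cdot 12 = 96$)
$\frac{\left(-1\right) \left(-397\right) - 150}{-82 + p} = \frac{\left(-1\right) \left(-397\right) - 150}{-82 + 96} = \frac{397 - 150}{14} = 247 \cdot \frac{1}{14} = \frac{247}{14}$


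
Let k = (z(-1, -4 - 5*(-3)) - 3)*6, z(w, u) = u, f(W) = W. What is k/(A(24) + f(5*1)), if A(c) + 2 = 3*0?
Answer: 16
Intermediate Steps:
A(c) = -2 (A(c) = -2 + 3*0 = -2 + 0 = -2)
k = 48 (k = ((-4 - 5*(-3)) - 3)*6 = ((-4 + 15) - 3)*6 = (11 - 3)*6 = 8*6 = 48)
k/(A(24) + f(5*1)) = 48/(-2 + 5*1) = 48/(-2 + 5) = 48/3 = 48*(1/3) = 16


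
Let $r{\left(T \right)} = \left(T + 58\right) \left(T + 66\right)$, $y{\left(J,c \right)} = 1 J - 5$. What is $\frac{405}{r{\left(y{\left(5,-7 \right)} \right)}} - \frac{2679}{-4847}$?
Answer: $\frac{4072749}{6184772} \approx 0.65851$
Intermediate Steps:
$y{\left(J,c \right)} = -5 + J$ ($y{\left(J,c \right)} = J - 5 = -5 + J$)
$r{\left(T \right)} = \left(58 + T\right) \left(66 + T\right)$
$\frac{405}{r{\left(y{\left(5,-7 \right)} \right)}} - \frac{2679}{-4847} = \frac{405}{3828 + \left(-5 + 5\right)^{2} + 124 \left(-5 + 5\right)} - \frac{2679}{-4847} = \frac{405}{3828 + 0^{2} + 124 \cdot 0} - - \frac{2679}{4847} = \frac{405}{3828 + 0 + 0} + \frac{2679}{4847} = \frac{405}{3828} + \frac{2679}{4847} = 405 \cdot \frac{1}{3828} + \frac{2679}{4847} = \frac{135}{1276} + \frac{2679}{4847} = \frac{4072749}{6184772}$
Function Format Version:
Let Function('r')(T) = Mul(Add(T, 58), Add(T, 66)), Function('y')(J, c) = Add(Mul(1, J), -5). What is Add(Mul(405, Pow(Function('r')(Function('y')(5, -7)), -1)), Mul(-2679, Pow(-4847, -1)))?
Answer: Rational(4072749, 6184772) ≈ 0.65851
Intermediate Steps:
Function('y')(J, c) = Add(-5, J) (Function('y')(J, c) = Add(J, -5) = Add(-5, J))
Function('r')(T) = Mul(Add(58, T), Add(66, T))
Add(Mul(405, Pow(Function('r')(Function('y')(5, -7)), -1)), Mul(-2679, Pow(-4847, -1))) = Add(Mul(405, Pow(Add(3828, Pow(Add(-5, 5), 2), Mul(124, Add(-5, 5))), -1)), Mul(-2679, Pow(-4847, -1))) = Add(Mul(405, Pow(Add(3828, Pow(0, 2), Mul(124, 0)), -1)), Mul(-2679, Rational(-1, 4847))) = Add(Mul(405, Pow(Add(3828, 0, 0), -1)), Rational(2679, 4847)) = Add(Mul(405, Pow(3828, -1)), Rational(2679, 4847)) = Add(Mul(405, Rational(1, 3828)), Rational(2679, 4847)) = Add(Rational(135, 1276), Rational(2679, 4847)) = Rational(4072749, 6184772)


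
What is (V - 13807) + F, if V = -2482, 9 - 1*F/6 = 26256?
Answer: -173771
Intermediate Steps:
F = -157482 (F = 54 - 6*26256 = 54 - 157536 = -157482)
(V - 13807) + F = (-2482 - 13807) - 157482 = -16289 - 157482 = -173771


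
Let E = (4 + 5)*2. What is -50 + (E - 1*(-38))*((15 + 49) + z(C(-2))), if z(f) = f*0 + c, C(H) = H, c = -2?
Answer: 3422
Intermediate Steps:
z(f) = -2 (z(f) = f*0 - 2 = 0 - 2 = -2)
E = 18 (E = 9*2 = 18)
-50 + (E - 1*(-38))*((15 + 49) + z(C(-2))) = -50 + (18 - 1*(-38))*((15 + 49) - 2) = -50 + (18 + 38)*(64 - 2) = -50 + 56*62 = -50 + 3472 = 3422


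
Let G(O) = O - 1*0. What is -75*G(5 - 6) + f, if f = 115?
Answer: 190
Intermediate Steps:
G(O) = O (G(O) = O + 0 = O)
-75*G(5 - 6) + f = -75*(5 - 6) + 115 = -75*(-1) + 115 = 75 + 115 = 190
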